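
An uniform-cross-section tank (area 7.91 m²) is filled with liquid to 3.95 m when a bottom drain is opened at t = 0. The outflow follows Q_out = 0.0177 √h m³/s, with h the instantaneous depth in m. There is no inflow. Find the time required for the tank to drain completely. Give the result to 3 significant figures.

1780 s

With no inflow, A dh/dt = −0.0177 √h.
∫ h^(−1/2) dh = −(0.0177/A) ∫ dt, giving 2√h = 2√h₀ − (0.0177/A) t.
Set h = 0: 2√h₀ = (0.0177/A) t_empty ⇒ t_empty = 2A√h₀/0.0177.
t_empty = 2·7.91·√3.95/0.0177 = 15.820·1.9875/0.0177 = 1776.4 s.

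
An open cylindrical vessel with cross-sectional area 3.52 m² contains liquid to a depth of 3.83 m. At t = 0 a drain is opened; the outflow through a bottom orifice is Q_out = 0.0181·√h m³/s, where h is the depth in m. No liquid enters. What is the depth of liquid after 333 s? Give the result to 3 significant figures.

1.21 m

Volume balance on the tank: A dh/dt = −0.0181 √h.
∫ h^(−1/2) dh = −(0.0181/A) ∫ dt, giving 2√h = 2√h₀ − (0.0181/A) t.
√h = √3.83 − 0.0181·333/(2·3.52) = 1.9570 − 0.85615 = 1.1009.
h = 1.1009² = 1.2120 m.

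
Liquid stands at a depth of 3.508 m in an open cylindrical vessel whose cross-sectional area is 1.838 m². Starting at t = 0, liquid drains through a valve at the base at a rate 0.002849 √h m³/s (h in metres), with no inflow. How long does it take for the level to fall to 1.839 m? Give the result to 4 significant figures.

Mass balance (ρ constant): A dh/dt = −0.002849 √h.
Separate and integrate: 2(√h − √h₀) = −(0.002849/A) t.
t = 2A(√h₀ − √h)/0.002849 = 2·1.838·(√3.508 − √1.839)/0.002849
  = 3.67600 × (1.87297 − 1.35610) / 0.002849 = 666.903 s.

666.9 s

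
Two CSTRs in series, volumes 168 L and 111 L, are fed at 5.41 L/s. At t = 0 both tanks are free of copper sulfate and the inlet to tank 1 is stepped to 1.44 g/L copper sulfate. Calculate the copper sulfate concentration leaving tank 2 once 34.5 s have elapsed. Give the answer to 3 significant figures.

Species balance on tank i: dCᵢ/dt = (Cᵢ₋₁ − Cᵢ)/τᵢ with τᵢ = Vᵢ/Q.
τ₁ = 168/5.41 = 31.054 s; τ₂ = 111/5.41 = 20.518 s.
Tank 1: C₁ = C_in(1 − e^(−t/τ₁)). Tank 2 (τ₁ ≠ τ₂): C₂ = C_in[1 − (τ₁ e^(−t/τ₁) − τ₂ e^(−t/τ₂))/(τ₁ − τ₂)].
At t = 34.5: e^(−t/τ₁) = 0.32924, e^(−t/τ₂) = 0.18610.
C₂ = 1.44·[1 − (31.054·0.32924 − 20.518·0.18610)/(10.536)] = 1.44·0.39202 = 0.56451 g/L.

0.565 g/L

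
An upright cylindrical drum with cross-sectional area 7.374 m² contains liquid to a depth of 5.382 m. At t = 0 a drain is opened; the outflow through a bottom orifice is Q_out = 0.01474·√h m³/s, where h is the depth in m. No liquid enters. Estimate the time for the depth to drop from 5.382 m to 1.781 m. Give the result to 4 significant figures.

A dh/dt = −Q_out = −0.01474 √h.
∫ h^(−1/2) dh = −(0.01474/A) ∫ dt, giving 2√h = 2√h₀ − (0.01474/A) t.
t = 2A(√h₀ − √h)/0.01474 = 2·7.374·(√5.382 − √1.781)/0.01474
  = 14.7480 × (2.31991 − 1.33454) / 0.01474 = 985.907 s.

985.9 s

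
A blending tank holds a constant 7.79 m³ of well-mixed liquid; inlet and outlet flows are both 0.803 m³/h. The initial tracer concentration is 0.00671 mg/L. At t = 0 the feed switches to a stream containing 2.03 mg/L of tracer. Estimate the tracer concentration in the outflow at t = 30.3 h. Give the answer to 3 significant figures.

Species balance on the tank: V dC/dt = Q(C_in − C).
Time constant τ = V/Q = 7.79/0.803 = 9.7011 h.
Solution: C(t) = C_in + (C₀ − C_in) e^(−t/τ).
C(30.3) = 2.03 + (0.00671 − 2.03)·e^(−30.3/9.7011) = 2.03 + (-2.0233)·0.044009 = 1.9410 mg/L.

1.94 mg/L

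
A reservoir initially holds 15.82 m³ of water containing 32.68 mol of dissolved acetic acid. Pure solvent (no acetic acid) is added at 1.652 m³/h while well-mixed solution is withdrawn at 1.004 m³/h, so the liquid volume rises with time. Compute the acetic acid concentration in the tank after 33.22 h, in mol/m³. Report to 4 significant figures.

Let m(t) be the amount of acetic acid. Volume: V(t) = V₀ + (Q_in − Q_out) t = 15.82 + 0.648000 t; V(33.22) = 37.3466 m³.
Species balance (pure solvent in): dm/dt = −Q_out · m/V(t).
Separate: dm/m = −Q_out dt/V(t) ⇒ ln(m/m₀) = −(Q_out/(Q_in−Q_out)) ln(V/V₀).
m = m₀ (V₀/V)^(Q_out/(Q_in−Q_out)) = 32.68 × (15.82/37.3466)^(1.54938) = 8.63563 mol.
C = m/V = 8.63563/37.3466 = 0.231230 mol/m³.

0.2312 mol/m³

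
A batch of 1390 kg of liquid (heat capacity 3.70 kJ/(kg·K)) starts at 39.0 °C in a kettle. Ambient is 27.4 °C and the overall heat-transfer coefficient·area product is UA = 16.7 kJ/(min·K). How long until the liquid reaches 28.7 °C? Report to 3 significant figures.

Lumped-capacitance energy balance: M c_p dT/dt = UA(T_amb − T).
τ = M c_p/UA = 307.96 min; T_ss = T_amb = 27.400 °C.
T(t) = T_ss + (T₀ − T_ss)e^(−t/τ); set T = 28.7:
t = −τ ln[(T − T_ss)/(T₀ − T_ss)] = −307.96 · ln(0.11207) = 674.02 min.

674 min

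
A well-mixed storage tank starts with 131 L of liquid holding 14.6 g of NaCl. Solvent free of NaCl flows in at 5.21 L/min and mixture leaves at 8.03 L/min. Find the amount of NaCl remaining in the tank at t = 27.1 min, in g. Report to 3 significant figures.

1.21 g

Let m(t) be the amount of NaCl. Volume: V(t) = V₀ + (Q_in − Q_out) t = 131 − 2.8200 t; V(27.1) = 54.578 L.
Species balance (pure solvent in): dm/dt = −Q_out · m/V(t).
dm/m = −Q_out dt/(V₀ − 2.8200 t); integrating gives ln(m/m₀) = −(Q_out/(Q_in−Q_out)) ln(V/V₀).
m = m₀ (V₀/V)^(Q_out/(Q_in−Q_out)) = 14.6 × (131/54.578)^(-2.8475) = 1.2066 g.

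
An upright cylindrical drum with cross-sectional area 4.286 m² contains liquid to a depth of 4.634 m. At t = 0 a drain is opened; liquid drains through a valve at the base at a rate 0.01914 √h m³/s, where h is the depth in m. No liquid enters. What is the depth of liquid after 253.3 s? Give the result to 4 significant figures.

2.519 m

With no inflow, A dh/dt = −0.01914 √h.
This is separable: 2 d(√h)/dt = −0.01914/A, so √h = √h₀ − (0.01914/(2A)) t.
√h = √4.634 − 0.01914·253.3/(2·4.286) = 2.15267 − 0.565581 = 1.58709.
h = 1.58709² = 2.51886 m.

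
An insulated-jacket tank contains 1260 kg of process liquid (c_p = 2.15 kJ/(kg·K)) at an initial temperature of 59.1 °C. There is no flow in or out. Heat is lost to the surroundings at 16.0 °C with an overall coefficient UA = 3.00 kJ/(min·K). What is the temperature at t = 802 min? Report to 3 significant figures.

M c_p dT/dt = −UA(T − T_amb).
dT/dt = (T_ss − T)/τ with T_ss = T_amb = 16.000 °C, τ = M c_p/UA = 1260·2.15/3.00 = 903.00 min.
T approaches T_ss exponentially: T(t) = T_ss + (T₀ − T_ss) e^(−t/τ).
T(802) = 16.000 + (43.100)·0.41142 = 33.732 °C.

33.7 °C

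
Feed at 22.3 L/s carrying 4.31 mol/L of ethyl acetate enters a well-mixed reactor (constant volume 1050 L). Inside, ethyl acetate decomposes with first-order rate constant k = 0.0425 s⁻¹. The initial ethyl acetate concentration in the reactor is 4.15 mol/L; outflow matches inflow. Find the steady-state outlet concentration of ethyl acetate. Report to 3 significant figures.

1.44 mol/L

V dC/dt = Q(C_in − C) − k V C.
At steady state: 0 = Q C_in − (Q + kV) C_ss, so C_ss = Q C_in/(Q + kV).
C_ss = 22.3·4.31/(22.3 + 0.0425·1050) = 96.113/66.925 = 1.4361 mol/L.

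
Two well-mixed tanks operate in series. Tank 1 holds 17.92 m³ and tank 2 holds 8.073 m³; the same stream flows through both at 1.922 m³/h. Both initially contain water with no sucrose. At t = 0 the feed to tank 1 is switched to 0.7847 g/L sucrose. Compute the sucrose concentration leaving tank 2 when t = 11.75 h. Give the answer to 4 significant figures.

Species balance on tank i: dCᵢ/dt = (Cᵢ₋₁ − Cᵢ)/τᵢ with τᵢ = Vᵢ/Q.
τ₁ = 17.92/1.922 = 9.32362 h; τ₂ = 8.073/1.922 = 4.20031 h.
Tank 1: C₁ = C_in(1 − e^(−t/τ₁)). Tank 2 (τ₁ ≠ τ₂): C₂ = C_in[1 − (τ₁ e^(−t/τ₁) − τ₂ e^(−t/τ₂))/(τ₁ − τ₂)].
At t = 11.75: e^(−t/τ₁) = 0.283586, e^(−t/τ₂) = 0.0609677.
C₂ = 0.7847·[1 − (9.32362·0.283586 − 4.20031·0.0609677)/(5.12331)] = 0.7847·0.533902 = 0.418953 g/L.

0.4190 g/L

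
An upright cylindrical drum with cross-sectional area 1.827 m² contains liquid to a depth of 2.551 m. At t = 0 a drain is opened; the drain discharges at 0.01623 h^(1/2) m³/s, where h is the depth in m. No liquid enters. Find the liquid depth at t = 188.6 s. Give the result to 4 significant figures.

0.5768 m

A dh/dt = −Q_out = −0.01623 √h.
Separate and integrate: 2(√h − √h₀) = −(0.01623/A) t.
√h = √2.551 − 0.01623·188.6/(2·1.827) = 1.59719 − 0.837706 = 0.759479.
h = 0.759479² = 0.576808 m.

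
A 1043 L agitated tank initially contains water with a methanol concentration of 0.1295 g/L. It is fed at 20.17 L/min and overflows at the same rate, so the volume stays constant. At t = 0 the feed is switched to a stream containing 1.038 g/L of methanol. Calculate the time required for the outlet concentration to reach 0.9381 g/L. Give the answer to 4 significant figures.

Species balance: V dC/dt = Q(C_in − C) ⇒ τ = V/Q = 51.7105 min.
C(t) = C_in + (C₀ − C_in) e^(−t/τ). Set C = 0.9381 and solve for t:
e^(−t/τ) = (C − C_in)/(C₀ − C_in) = (0.9381 − 1.038)/(0.1295 − 1.038) = 0.109961
t = −τ ln(…) = 51.7105 × 2.20763 = 114.157 min.

114.2 min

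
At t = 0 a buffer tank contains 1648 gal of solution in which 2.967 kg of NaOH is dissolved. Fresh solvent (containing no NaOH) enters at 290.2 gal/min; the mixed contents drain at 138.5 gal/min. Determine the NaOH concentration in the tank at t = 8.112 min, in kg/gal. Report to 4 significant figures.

Total volume: dV/dt = Q_in − Q_out = 151.700 gal/min, so V(t) = 1648 + 151.700 t and V(8.112) = 2878.59 gal.
No NaOH enters, so dm/dt = −Q_out · (m/V).
Separate: dm/m = −Q_out dt/V(t) ⇒ ln(m/m₀) = −(Q_out/(Q_in−Q_out)) ln(V/V₀).
m = m₀ (V₀/V)^(Q_out/(Q_in−Q_out)) = 2.967 × (1648/2878.59)^(0.912986) = 1.78308 kg.
C = m/V = 1.78308/2878.59 = 0.000619429 kg/gal.

0.0006194 kg/gal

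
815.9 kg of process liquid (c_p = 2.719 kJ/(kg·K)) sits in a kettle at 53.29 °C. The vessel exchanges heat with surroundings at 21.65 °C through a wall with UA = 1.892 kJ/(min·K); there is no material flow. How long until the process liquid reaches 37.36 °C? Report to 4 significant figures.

Energy balance: M c_p dT/dt = −UA(T − T_amb).
τ = M c_p/UA = 1172.53 min; T_ss = T_amb = 21.6500 °C.
T(t) = T_ss + (T₀ − T_ss)e^(−t/τ); set T = 37.36:
t = −τ ln[(T − T_ss)/(T₀ − T_ss)] = −1172.53 · ln(0.496523) = 820.919 min.

820.9 min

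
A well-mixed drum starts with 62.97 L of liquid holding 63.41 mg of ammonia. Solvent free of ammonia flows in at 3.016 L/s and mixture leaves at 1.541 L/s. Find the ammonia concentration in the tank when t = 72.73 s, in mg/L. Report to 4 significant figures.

Let m(t) be the amount of ammonia. Volume: V(t) = V₀ + (Q_in − Q_out) t = 62.97 + 1.47500 t; V(72.73) = 170.247 L.
Species balance (pure solvent in): dm/dt = −Q_out · m/V(t).
dm/m = −Q_out dt/(V₀ + 1.47500 t); integrating gives ln(m/m₀) = −(Q_out/(Q_in−Q_out)) ln(V/V₀).
m = m₀ (V₀/V)^(Q_out/(Q_in−Q_out)) = 63.41 × (62.97/170.247)^(1.04475) = 22.4329 mg.
C = m/V = 22.4329/170.247 = 0.131767 mg/L.

0.1318 mg/L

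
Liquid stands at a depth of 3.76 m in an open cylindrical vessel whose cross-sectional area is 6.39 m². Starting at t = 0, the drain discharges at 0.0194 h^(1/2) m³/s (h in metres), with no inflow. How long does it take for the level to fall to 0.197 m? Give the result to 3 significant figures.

985 s

With no inflow, A dh/dt = −0.0194 √h.
Separate and integrate: 2(√h − √h₀) = −(0.0194/A) t.
t = 2A(√h₀ − √h)/0.0194 = 2·6.39·(√3.76 − √0.197)/0.0194
  = 12.780 × (1.9391 − 0.44385) / 0.0194 = 985.00 s.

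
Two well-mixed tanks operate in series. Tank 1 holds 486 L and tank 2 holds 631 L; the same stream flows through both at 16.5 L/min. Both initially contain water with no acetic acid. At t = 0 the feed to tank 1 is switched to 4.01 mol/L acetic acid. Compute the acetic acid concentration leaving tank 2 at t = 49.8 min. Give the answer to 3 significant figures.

1.74 mol/L

Each tank obeys Vᵢ dCᵢ/dt = Q(Cᵢ₋₁ − Cᵢ), so τᵢ = Vᵢ/Q.
τ₁ = 486/16.5 = 29.455 min; τ₂ = 631/16.5 = 38.242 min.
Solving the cascade with C₁(0)=C₂(0)=0 gives C₂(t) = C_in[1 − (τ₁ e^(−t/τ₁) − τ₂ e^(−t/τ₂))/(τ₁ − τ₂)].
At t = 49.8: e^(−t/τ₁) = 0.18438, e^(−t/τ₂) = 0.27193.
C₂ = 4.01·[1 − (29.455·0.18438 − 38.242·0.27193)/(-8.7879)] = 4.01·0.43465 = 1.7429 mol/L.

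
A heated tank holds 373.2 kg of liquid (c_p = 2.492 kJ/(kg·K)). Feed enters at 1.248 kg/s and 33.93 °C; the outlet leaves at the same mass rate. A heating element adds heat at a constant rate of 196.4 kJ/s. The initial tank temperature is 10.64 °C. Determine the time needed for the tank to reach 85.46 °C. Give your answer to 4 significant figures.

Unsteady energy balance on the tank contents: M c_p dT/dt = ṁ c_p (T_in − T) + 196.4.
τ = M/ṁ = 299.038 s; T_ss = T_in + Q̇/(ṁ c_p) = 97.0808 °C.
T(t) = T_ss + (T₀ − T_ss) e^(−t/τ). Set T = 85.46:
e^(−t/τ) = (85.46 − 97.0808)/(10.64 − 97.0808) = 0.134437
t = −299.038 · ln(0.134437) = 600.069 s.

600.1 s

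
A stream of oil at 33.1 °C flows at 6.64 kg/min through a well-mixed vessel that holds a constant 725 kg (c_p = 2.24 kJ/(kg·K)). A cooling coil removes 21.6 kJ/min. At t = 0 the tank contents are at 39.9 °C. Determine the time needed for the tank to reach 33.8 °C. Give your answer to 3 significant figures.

147 min

Heat balance on the well-mixed liquid: M c_p dT/dt = ṁ c_p (T_in − T) − 21.6.
τ = M/ṁ = 109.19 min; T_ss = T_in − Q̇/(ṁ c_p) = 31.648 °C.
T(t) = T_ss + (T₀ − T_ss) e^(−t/τ). Set T = 33.8:
e^(−t/τ) = (33.8 − 31.648)/(39.9 − 31.648) = 0.26081
t = −109.19 · ln(0.26081) = 146.74 min.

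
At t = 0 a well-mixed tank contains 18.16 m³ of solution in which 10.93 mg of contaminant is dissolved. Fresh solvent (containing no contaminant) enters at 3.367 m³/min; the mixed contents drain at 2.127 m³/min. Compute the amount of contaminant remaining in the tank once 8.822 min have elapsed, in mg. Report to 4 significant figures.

Total volume: dV/dt = Q_in − Q_out = 1.24000 m³/min, so V(t) = 18.16 + 1.24000 t and V(8.822) = 29.0993 m³.
Solute balance: dm/dt = 0 − Q_out C = −Q_out m/V(t).
Separate: dm/m = −Q_out dt/V(t) ⇒ ln(m/m₀) = −(Q_out/(Q_in−Q_out)) ln(V/V₀).
m = m₀ (V₀/V)^(Q_out/(Q_in−Q_out)) = 10.93 × (18.16/29.0993)^(1.71532) = 4.86833 mg.

4.868 mg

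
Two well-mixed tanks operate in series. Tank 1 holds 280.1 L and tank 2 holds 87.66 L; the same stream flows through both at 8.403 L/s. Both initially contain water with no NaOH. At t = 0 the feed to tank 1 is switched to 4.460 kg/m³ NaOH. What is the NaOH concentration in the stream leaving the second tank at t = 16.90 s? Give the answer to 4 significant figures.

Species balance on tank i: dCᵢ/dt = (Cᵢ₋₁ − Cᵢ)/τᵢ with τᵢ = Vᵢ/Q.
τ₁ = 280.1/8.403 = 33.3333 s; τ₂ = 87.66/8.403 = 10.4320 s.
Solving the cascade with C₁(0)=C₂(0)=0 gives C₂(t) = C_in[1 − (τ₁ e^(−t/τ₁) − τ₂ e^(−t/τ₂))/(τ₁ − τ₂)].
At t = 16.90: e^(−t/τ₁) = 0.602300, e^(−t/τ₂) = 0.197895.
C₂ = 4.460·[1 − (33.3333·0.602300 − 10.4320·0.197895)/(22.9013)] = 4.460·0.213486 = 0.952150 kg/m³.

0.9521 kg/m³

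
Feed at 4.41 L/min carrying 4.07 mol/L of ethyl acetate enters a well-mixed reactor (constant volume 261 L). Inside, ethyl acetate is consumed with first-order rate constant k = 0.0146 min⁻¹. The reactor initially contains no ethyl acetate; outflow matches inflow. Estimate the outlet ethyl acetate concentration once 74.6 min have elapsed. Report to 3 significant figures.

1.98 mol/L

Species balance: V dC/dt = Q C_in − Q C − k V C.
This is linear with rate a = Q/V + k = 0.031497 min⁻¹.
C_ss = Q C_in/(Q + kV) = 2.1834 mol/L; C(t) = C_ss + (C₀ − C_ss) e^(−a t).
C(74.6) = 2.1834 + (-2.1834)·e^(−0.031497·74.6) = 2.1834 + (-2.1834)·0.095403 = 1.9751 mol/L.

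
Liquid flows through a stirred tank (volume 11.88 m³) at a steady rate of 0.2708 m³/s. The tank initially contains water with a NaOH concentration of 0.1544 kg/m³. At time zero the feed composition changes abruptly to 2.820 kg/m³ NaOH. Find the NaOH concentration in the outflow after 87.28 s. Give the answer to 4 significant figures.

Species balance on the tank: V dC/dt = Q(C_in − C).
Rewrite as dC/dt + C/τ = C_in/τ, τ = V/Q = 43.8700 s.
C approaches C_in exponentially: C(t) = C_in + (C₀ − C_in) e^(−t/τ).
C(87.28) = 2.820 + (0.1544 − 2.820)·e^(−87.28/43.8700) = 2.820 + (-2.66560)·0.136762 = 2.45545 kg/m³.

2.455 kg/m³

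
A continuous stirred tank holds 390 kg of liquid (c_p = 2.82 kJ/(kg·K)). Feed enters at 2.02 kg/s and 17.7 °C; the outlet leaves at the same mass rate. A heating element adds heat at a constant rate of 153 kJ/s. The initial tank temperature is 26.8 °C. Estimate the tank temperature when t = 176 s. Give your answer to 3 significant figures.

37.4 °C

M c_p dT/dt = ṁ c_p (T_in − T) + Q̇.
τ = M/ṁ = 193.07 s; T_ss = T_in + Q̇/(ṁ c_p) = 17.7 + 153/(2.02·2.82) = 44.559 °C.
T approaches T_ss exponentially: T(t) = T_ss + (T₀ − T_ss) e^(−t/τ).
T(176) = 44.559 + (-17.759)·e^(−176/193.07) = 44.559 + (-17.759)·0.40188 = 37.422 °C.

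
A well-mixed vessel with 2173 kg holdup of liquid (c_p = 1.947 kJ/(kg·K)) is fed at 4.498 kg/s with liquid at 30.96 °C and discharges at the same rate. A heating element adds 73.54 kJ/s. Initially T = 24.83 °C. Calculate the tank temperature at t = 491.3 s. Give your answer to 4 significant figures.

Unsteady energy balance on the tank contents: M c_p dT/dt = ṁ c_p (T_in − T) + 73.54.
τ = M/ṁ = 483.104 s; T_ss = T_in + Q̇/(ṁ c_p) = 30.96 + 73.54/(4.498·1.947) = 39.3573 °C.
This is linear first-order; T(t) = T_ss + (T₀ − T_ss) e^(−t/τ).
T(491.3) = 39.3573 + (-14.5273)·e^(−491.3/483.104) = 39.3573 + (-14.5273)·0.361691 = 34.1029 °C.

34.10 °C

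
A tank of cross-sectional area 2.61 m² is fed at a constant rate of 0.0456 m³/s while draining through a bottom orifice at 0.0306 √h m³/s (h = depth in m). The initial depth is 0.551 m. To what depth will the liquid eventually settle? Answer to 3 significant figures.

2.22 m

Mass balance (ρ constant): A dh/dt = Q_in − 0.0306 √h. At steady state dh/dt = 0:
Q_in = 0.0306 √h_ss ⇒ √h_ss = 0.0456/0.0306 = 1.4902.
h_ss = 1.4902² = 2.2207 m. (Since h₀ = 0.551 m < h_ss, the level will rise toward this value.)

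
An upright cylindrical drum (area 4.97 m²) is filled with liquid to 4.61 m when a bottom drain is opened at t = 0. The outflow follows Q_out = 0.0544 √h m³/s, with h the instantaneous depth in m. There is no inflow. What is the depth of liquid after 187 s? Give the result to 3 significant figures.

1.26 m

With no inflow, A dh/dt = −0.0544 √h.
Separate and integrate: 2(√h − √h₀) = −(0.0544/A) t.
√h = √4.61 − 0.0544·187/(2·4.97) = 2.1471 − 1.0234 = 1.1237.
h = 1.1237² = 1.2626 m.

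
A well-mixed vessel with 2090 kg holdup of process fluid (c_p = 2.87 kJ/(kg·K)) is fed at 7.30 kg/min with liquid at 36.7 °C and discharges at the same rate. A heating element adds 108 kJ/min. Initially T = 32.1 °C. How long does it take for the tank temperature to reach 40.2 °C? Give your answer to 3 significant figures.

508 min

Energy balance: M c_p dT/dt = ṁ c_p (T_in − T) + 108.
τ = M/ṁ = 286.30 min; T_ss = T_in + Q̇/(ṁ c_p) = 41.855 °C.
T(t) = T_ss + (T₀ − T_ss) e^(−t/τ). Set T = 40.2:
e^(−t/τ) = (40.2 − 41.855)/(32.1 − 41.855) = 0.16965
t = −286.30 · ln(0.16965) = 507.91 min.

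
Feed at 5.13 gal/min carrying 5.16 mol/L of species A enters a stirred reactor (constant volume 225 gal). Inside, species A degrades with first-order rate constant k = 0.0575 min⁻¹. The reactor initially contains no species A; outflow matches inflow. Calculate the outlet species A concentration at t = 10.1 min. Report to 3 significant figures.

0.814 mol/L

Accumulation = in − out − consumed: V dC/dt = Q C_in − Q C − k V C.
dC/dt = (Q/V) C_in − (Q/V + k) C; effective rate a = Q/V + k = 0.022800 + 0.0575 = 0.080300 min⁻¹.
C_ss = Q C_in/(Q + kV) = 1.4651 mol/L; C(t) = C_ss + (C₀ − C_ss) e^(−a t).
C(10.1) = 1.4651 + (-1.4651)·e^(−0.080300·10.1) = 1.4651 + (-1.4651)·0.44440 = 0.81401 mol/L.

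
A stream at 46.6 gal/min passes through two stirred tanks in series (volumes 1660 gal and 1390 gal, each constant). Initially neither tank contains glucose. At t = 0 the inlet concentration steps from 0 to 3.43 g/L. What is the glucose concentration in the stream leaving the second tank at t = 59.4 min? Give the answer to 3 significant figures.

1.86 g/L

Time constants: τᵢ = Vᵢ/Q for each well-mixed tank.
τ₁ = 1660/46.6 = 35.622 min; τ₂ = 1390/46.6 = 29.828 min.
Solving the cascade with C₁(0)=C₂(0)=0 gives C₂(t) = C_in[1 − (τ₁ e^(−t/τ₁) − τ₂ e^(−t/τ₂))/(τ₁ − τ₂)].
At t = 59.4: e^(−t/τ₁) = 0.18872, e^(−t/τ₂) = 0.13650.
C₂ = 3.43·[1 − (35.622·0.18872 − 29.828·0.13650)/(5.7940)] = 3.43·0.54247 = 1.8607 g/L.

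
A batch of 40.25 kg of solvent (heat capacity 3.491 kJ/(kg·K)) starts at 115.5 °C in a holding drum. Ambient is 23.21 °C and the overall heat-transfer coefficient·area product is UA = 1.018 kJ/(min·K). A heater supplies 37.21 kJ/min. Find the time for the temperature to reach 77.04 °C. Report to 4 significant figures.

First-law balance (no shaft work): M c_p dT/dt = −UA(T − T_amb) + Q̇.
τ = M c_p/UA = 138.028 min; T_ss = T_amb + Q̇/UA = 23.21 + 37.21/1.018 = 59.7621 °C.
T(t) = T_ss + (T₀ − T_ss)e^(−t/τ); set T = 77.04:
t = −τ ln[(T − T_ss)/(T₀ − T_ss)] = −138.028 · ln(0.309985) = 161.663 min.

161.7 min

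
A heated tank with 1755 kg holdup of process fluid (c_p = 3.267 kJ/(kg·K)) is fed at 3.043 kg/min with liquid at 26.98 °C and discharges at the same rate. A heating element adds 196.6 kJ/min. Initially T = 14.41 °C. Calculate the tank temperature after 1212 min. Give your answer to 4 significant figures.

M c_p dT/dt = ṁ c_p (T_in − T) + Q̇.
τ = M/ṁ = 576.733 min; T_ss = T_in + Q̇/(ṁ c_p) = 26.98 + 196.6/(3.043·3.267) = 46.7557 °C.
Integrating: T(t) = T_ss + (T₀ − T_ss) e^(−t/τ).
T(1212) = 46.7557 + (-32.3457)·e^(−1212/576.733) = 46.7557 + (-32.3457)·0.122274 = 42.8007 °C.

42.80 °C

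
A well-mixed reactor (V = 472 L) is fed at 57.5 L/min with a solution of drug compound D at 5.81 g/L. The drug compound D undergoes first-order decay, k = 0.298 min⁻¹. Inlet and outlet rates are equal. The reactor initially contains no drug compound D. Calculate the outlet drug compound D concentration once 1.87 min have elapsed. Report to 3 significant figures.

V dC/dt = Q(C_in − C) − k V C.
dC/dt = (Q/V) C_in − (Q/V + k) C; effective rate a = Q/V + k = 0.12182 + 0.298 = 0.41982 min⁻¹.
C_ss = Q C_in/(Q + kV) = 1.6859 g/L; C(t) = C_ss + (C₀ − C_ss) e^(−a t).
C(1.87) = 1.6859 + (-1.6859)·e^(−0.41982·1.87) = 1.6859 + (-1.6859)·0.45609 = 0.91699 g/L.

0.917 g/L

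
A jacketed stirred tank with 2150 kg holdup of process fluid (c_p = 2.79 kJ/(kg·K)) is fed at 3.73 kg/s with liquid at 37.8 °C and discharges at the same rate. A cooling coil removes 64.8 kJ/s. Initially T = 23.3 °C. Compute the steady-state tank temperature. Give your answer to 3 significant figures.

Heat balance on the well-mixed liquid: M c_p dT/dt = ṁ c_p (T_in − T) − 64.8.
At steady state dT/dt = 0 ⇒ T_ss = T_in − Q̇/(ṁ c_p) = 37.8 − 64.8/(3.73·2.79) = 31.573 °C.

31.6 °C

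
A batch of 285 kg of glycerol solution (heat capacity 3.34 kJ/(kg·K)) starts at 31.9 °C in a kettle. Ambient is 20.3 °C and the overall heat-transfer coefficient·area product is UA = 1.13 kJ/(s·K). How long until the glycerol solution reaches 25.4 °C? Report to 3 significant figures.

692 s

Lumped-capacitance energy balance: M c_p dT/dt = UA(T_amb − T).
τ = M c_p/UA = 842.39 s; T_ss = T_amb = 20.300 °C.
T(t) = T_ss + (T₀ − T_ss)e^(−t/τ); set T = 25.4:
t = −τ ln[(T − T_ss)/(T₀ − T_ss)] = −842.39 · ln(0.43966) = 692.25 s.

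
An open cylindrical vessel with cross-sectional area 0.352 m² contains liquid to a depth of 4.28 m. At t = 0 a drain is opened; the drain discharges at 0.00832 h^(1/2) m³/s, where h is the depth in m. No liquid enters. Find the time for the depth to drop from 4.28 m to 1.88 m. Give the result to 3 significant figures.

A dh/dt = −Q_out = −0.00832 √h.
Separate and integrate: 2(√h − √h₀) = −(0.00832/A) t.
t = 2A(√h₀ − √h)/0.00832 = 2·0.352·(√4.28 − √1.88)/0.00832
  = 0.70400 × (2.0688 − 1.3711) / 0.00832 = 59.035 s.

59.0 s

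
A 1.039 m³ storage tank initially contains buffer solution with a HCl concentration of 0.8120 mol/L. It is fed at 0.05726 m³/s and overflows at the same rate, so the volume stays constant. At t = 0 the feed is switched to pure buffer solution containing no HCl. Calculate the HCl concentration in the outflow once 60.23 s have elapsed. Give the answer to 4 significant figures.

0.02938 mol/L

Unsteady species balance (constant V, well mixed): V dC/dt = Q(C_in − C).
Time constant τ = V/Q = 1.039/0.05726 = 18.1453 s.
Solution: C(t) = C_in + (C₀ − C_in) e^(−t/τ).
C(60.23) = 0 + (0.8120 − 0)·e^(−60.23/18.1453) = 0 + (0.812000)·0.0361776 = 0.0293762 mol/L.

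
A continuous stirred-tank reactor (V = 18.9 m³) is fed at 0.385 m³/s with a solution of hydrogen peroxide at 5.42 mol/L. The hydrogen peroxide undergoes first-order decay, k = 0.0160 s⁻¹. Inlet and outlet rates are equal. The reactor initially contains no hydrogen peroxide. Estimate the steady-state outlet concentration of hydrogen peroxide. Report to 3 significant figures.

V dC/dt = Q(C_in − C) − k V C.
Steady state (dC/dt = 0): C_ss = Q C_in/(Q + kV) = C_in/(1 + kV/Q).
C_ss = 0.385·5.42/(0.385 + 0.0160·18.9) = 2.0867/0.68740 = 3.0356 mol/L.

3.04 mol/L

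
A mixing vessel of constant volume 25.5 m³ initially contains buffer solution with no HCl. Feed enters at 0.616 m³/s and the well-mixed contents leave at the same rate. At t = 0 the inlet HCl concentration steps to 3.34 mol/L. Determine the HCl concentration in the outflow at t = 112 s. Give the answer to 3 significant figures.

3.12 mol/L

Unsteady species balance (constant V, well mixed): V dC/dt = Q(C_in − C).
So dC/dt = (C_in − C)/τ with τ = V/Q = 25.5/0.616 = 41.396 s.
Integrating: C(t) = C_in + (C₀ − C_in) e^(−t/τ).
C(112) = 3.34 + (0 − 3.34)·e^(−112/41.396) = 3.34 + (-3.3400)·0.066832 = 3.1168 mol/L.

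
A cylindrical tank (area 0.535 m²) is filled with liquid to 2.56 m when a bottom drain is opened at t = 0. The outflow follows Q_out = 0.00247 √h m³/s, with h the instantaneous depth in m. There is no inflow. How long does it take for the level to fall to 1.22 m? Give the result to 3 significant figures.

215 s

A dh/dt = −Q_out = −0.00247 √h.
∫ h^(−1/2) dh = −(0.00247/A) ∫ dt, giving 2√h = 2√h₀ − (0.00247/A) t.
t = 2A(√h₀ − √h)/0.00247 = 2·0.535·(√2.56 − √1.22)/0.00247
  = 1.0700 × (1.6000 − 1.1045) / 0.00247 = 214.63 s.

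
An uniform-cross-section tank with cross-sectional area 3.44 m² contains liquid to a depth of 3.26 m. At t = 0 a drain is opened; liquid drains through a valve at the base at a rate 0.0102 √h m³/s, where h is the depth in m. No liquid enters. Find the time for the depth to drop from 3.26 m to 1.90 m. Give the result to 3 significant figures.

Unsteady balance on liquid volume: A dh/dt = −0.0102 √h.
This is separable: 2 d(√h)/dt = −0.0102/A, so √h = √h₀ − (0.0102/(2A)) t.
t = 2A(√h₀ − √h)/0.0102 = 2·3.44·(√3.26 − √1.90)/0.0102
  = 6.8800 × (1.8055 − 1.3784) / 0.0102 = 288.11 s.

288 s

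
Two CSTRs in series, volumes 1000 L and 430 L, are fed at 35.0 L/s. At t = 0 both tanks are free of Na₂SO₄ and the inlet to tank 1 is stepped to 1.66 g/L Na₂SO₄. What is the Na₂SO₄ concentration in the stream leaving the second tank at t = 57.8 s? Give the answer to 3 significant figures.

Each tank obeys Vᵢ dCᵢ/dt = Q(Cᵢ₋₁ − Cᵢ), so τᵢ = Vᵢ/Q.
τ₁ = 1000/35.0 = 28.571 s; τ₂ = 430/35.0 = 12.286 s.
Tank 1: C₁ = C_in(1 − e^(−t/τ₁)). Tank 2 (τ₁ ≠ τ₂): C₂ = C_in[1 − (τ₁ e^(−t/τ₁) − τ₂ e^(−t/τ₂))/(τ₁ − τ₂)].
At t = 57.8: e^(−t/τ₁) = 0.13226, e^(−t/τ₂) = 0.0090531.
C₂ = 1.66·[1 − (28.571·0.13226 − 12.286·0.0090531)/(16.286)] = 1.66·0.77480 = 1.2862 g/L.

1.29 g/L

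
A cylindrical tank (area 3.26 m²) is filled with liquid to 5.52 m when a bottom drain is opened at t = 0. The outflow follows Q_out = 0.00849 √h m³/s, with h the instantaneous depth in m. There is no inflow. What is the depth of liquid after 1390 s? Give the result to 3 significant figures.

0.291 m

With no inflow, A dh/dt = −0.00849 √h.
Separate and integrate: 2(√h − √h₀) = −(0.00849/A) t.
√h = √5.52 − 0.00849·1390/(2·3.26) = 2.3495 − 1.8100 = 0.53948.
h = 0.53948² = 0.29104 m.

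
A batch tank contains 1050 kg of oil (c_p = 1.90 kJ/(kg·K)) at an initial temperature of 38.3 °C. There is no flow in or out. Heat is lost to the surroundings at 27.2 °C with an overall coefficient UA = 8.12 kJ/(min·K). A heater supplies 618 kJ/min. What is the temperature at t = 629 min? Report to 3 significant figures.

98.3 °C

Lumped-capacitance energy balance: M c_p dT/dt = UA(T_amb − T) + Q̇.
dT/dt = (T_ss − T)/τ with T_ss = T_amb + Q̇/UA = 27.2 + 618/8.12 = 103.31 °C, τ = M c_p/UA = 1050·1.90/8.12 = 245.69 min.
Integrating: T(t) = T_ss + (T₀ − T_ss) e^(−t/τ).
T(629) = 103.31 + (-65.008)·0.077294 = 98.284 °C.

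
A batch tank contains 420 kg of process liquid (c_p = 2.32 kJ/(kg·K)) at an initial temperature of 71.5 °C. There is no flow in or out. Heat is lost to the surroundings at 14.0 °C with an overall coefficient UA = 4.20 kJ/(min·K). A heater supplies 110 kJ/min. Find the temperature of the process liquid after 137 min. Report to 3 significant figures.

M c_p dT/dt = −UA(T − T_amb) + Q̇.
dT/dt = (T_ss − T)/τ with T_ss = T_amb + Q̇/UA = 14.0 + 110/4.20 = 40.190 °C, τ = M c_p/UA = 420·2.32/4.20 = 232.00 min.
T approaches T_ss exponentially: T(t) = T_ss + (T₀ − T_ss) e^(−t/τ).
T(137) = 40.190 + (31.310)·0.55404 = 57.537 °C.

57.5 °C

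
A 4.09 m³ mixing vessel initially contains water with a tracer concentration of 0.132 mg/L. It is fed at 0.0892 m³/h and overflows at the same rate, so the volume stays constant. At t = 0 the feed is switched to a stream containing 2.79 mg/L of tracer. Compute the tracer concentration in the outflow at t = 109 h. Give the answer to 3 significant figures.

Accumulation = in − out for the solute gives V dC/dt = Q(C_in − C).
Rewrite as dC/dt + C/τ = C_in/τ, τ = V/Q = 45.852 h.
Integrating: C(t) = C_in + (C₀ − C_in) e^(−t/τ).
C(109) = 2.79 + (0.132 − 2.79)·e^(−109/45.852) = 2.79 + (-2.6580)·0.092809 = 2.5433 mg/L.

2.54 mg/L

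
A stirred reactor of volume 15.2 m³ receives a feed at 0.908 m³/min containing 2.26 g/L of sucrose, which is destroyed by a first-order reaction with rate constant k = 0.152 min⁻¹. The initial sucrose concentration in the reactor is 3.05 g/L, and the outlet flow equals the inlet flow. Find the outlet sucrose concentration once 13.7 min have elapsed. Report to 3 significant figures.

Accumulation = in − out − consumed: V dC/dt = Q C_in − Q C − k V C.
This is linear with rate a = Q/V + k = 0.21174 min⁻¹.
C_ss = Q C_in/(Q + kV) = 0.63761 g/L; C(t) = C_ss + (C₀ − C_ss) e^(−a t).
C(13.7) = 0.63761 + (2.4124)·e^(−0.21174·13.7) = 0.63761 + (2.4124)·0.054980 = 0.77024 g/L.

0.770 g/L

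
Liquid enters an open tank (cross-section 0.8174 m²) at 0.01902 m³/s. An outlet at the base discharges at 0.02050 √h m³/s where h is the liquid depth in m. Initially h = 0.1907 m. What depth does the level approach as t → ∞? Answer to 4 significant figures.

0.8608 m

Accumulation of liquid (constant cross-section A): A dh/dt = Q_in − 0.02050 √h. At steady state dh/dt = 0:
Q_in = 0.02050 √h_ss ⇒ √h_ss = 0.01902/0.02050 = 0.927805.
h_ss = 0.927805² = 0.860822 m. (Since h₀ = 0.1907 m < h_ss, the level will rise toward this value.)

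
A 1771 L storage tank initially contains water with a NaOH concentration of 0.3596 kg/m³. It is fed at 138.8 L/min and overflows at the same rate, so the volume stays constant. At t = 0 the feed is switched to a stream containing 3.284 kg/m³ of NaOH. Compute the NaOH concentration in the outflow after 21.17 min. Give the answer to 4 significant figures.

2.727 kg/m³

Mass balance on the solute (V constant): V dC/dt = Q(C_in − C).
Rewrite as dC/dt + C/τ = C_in/τ, τ = V/Q = 12.7594 min.
Integrating: C(t) = C_in + (C₀ − C_in) e^(−t/τ).
C(21.17) = 3.284 + (0.3596 − 3.284)·e^(−21.17/12.7594) = 3.284 + (-2.92440)·0.190296 = 2.72750 kg/m³.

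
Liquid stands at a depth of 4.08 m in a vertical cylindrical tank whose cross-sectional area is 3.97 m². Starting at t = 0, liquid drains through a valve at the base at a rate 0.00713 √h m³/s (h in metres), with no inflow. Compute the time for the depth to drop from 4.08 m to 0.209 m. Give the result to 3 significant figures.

With no inflow, A dh/dt = −0.00713 √h.
Separate and integrate: 2(√h − √h₀) = −(0.00713/A) t.
t = 2A(√h₀ − √h)/0.00713 = 2·3.97·(√4.08 − √0.209)/0.00713
  = 7.9400 × (2.0199 − 0.45717) / 0.00713 = 1740.3 s.

1740 s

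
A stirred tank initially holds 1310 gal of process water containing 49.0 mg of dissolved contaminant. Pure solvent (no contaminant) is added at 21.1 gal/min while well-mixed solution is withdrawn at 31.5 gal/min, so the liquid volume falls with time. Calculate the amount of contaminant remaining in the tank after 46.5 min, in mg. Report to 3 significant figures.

12.1 mg

Total volume: dV/dt = Q_in − Q_out = -10.400 gal/min, so V(t) = 1310 − 10.400 t and V(46.5) = 826.40 gal.
Species balance (pure solvent in): dm/dt = −Q_out · m/V(t).
dm/m = −Q_out dt/(V₀ − 10.400 t); integrating gives ln(m/m₀) = −(Q_out/(Q_in−Q_out)) ln(V/V₀).
m = m₀ (V₀/V)^(Q_out/(Q_in−Q_out)) = 49.0 × (1310/826.40)^(-3.0288) = 12.139 mg.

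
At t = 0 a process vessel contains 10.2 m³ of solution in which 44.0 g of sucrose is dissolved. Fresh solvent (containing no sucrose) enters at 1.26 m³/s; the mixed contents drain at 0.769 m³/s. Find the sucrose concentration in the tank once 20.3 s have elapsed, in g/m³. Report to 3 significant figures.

Total volume: dV/dt = Q_in − Q_out = 0.49100 m³/s, so V(t) = 10.2 + 0.49100 t and V(20.3) = 20.167 m³.
Species balance (pure solvent in): dm/dt = −Q_out · m/V(t).
Separate: dm/m = −Q_out dt/V(t) ⇒ ln(m/m₀) = −(Q_out/(Q_in−Q_out)) ln(V/V₀).
m = m₀ (V₀/V)^(Q_out/(Q_in−Q_out)) = 44.0 × (10.2/20.167)^(1.5662) = 15.128 g.
C = m/V = 15.128/20.167 = 0.75013 g/m³.

0.750 g/m³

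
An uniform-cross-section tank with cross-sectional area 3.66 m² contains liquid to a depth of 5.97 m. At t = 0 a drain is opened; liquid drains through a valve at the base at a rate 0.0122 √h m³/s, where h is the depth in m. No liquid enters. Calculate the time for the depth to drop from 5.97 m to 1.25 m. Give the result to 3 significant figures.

With no inflow, A dh/dt = −0.0122 √h.
∫ h^(−1/2) dh = −(0.0122/A) ∫ dt, giving 2√h = 2√h₀ − (0.0122/A) t.
t = 2A(√h₀ − √h)/0.0122 = 2·3.66·(√5.97 − √1.25)/0.0122
  = 7.3200 × (2.4434 − 1.1180) / 0.0122 = 795.19 s.

795 s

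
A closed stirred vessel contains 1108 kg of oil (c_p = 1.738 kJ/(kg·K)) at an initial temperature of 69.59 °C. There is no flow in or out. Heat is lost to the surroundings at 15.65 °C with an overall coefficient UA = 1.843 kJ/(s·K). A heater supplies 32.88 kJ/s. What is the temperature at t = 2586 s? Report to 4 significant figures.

Heat balance on the well-mixed liquid: M c_p dT/dt = −UA(T − T_amb) + Q̇.
dT/dt = (T_ss − T)/τ with T_ss = T_amb + Q̇/UA = 15.65 + 32.88/1.843 = 33.4905 °C, τ = M c_p/UA = 1108·1.738/1.843 = 1044.87 s.
Solution: T(t) = T_ss + (T₀ − T_ss) e^(−t/τ).
T(2586) = 33.4905 + (36.0995)·0.0841682 = 36.5289 °C.

36.53 °C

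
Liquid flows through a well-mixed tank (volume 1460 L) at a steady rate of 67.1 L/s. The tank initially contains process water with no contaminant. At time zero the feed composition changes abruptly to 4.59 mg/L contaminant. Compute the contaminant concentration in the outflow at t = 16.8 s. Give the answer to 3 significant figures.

2.47 mg/L

Mass balance on the solute (V constant): V dC/dt = Q(C_in − C).
Time constant τ = V/Q = 1460/67.1 = 21.759 s.
Solution: C(t) = C_in + (C₀ − C_in) e^(−t/τ).
C(16.8) = 4.59 + (0 − 4.59)·e^(−16.8/21.759) = 4.59 + (-4.5900)·0.46204 = 2.4692 mg/L.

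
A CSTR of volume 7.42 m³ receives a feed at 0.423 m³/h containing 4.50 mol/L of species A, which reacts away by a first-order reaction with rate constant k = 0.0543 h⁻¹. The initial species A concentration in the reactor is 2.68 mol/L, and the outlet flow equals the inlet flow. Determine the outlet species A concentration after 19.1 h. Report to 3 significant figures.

2.35 mol/L

Species balance: V dC/dt = Q C_in − Q C − k V C.
This is linear with rate a = Q/V + k = 0.11131 h⁻¹.
C_ss = Q C_in/(Q + kV) = 2.3047 mol/L; C(t) = C_ss + (C₀ − C_ss) e^(−a t).
C(19.1) = 2.3047 + (0.37526)·e^(−0.11131·19.1) = 2.3047 + (0.37526)·0.11932 = 2.3495 mol/L.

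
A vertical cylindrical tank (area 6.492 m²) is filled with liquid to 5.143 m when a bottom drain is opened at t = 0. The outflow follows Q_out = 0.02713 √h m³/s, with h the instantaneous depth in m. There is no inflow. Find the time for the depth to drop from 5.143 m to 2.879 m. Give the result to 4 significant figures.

273.3 s

A dh/dt = −Q_out = −0.02713 √h.
Separate and integrate: 2(√h − √h₀) = −(0.02713/A) t.
t = 2A(√h₀ − √h)/0.02713 = 2·6.492·(√5.143 − √2.879)/0.02713
  = 12.9840 × (2.26782 − 1.69676) / 0.02713 = 273.299 s.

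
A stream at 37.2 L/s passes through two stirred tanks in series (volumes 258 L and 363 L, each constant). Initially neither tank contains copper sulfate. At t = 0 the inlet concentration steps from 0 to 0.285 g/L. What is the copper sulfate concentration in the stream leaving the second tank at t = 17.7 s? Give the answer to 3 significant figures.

Time constants: τᵢ = Vᵢ/Q for each well-mixed tank.
τ₁ = 258/37.2 = 6.9355 s; τ₂ = 363/37.2 = 9.7581 s.
Tank 1: C₁ = C_in(1 − e^(−t/τ₁)). Tank 2 (τ₁ ≠ τ₂): C₂ = C_in[1 − (τ₁ e^(−t/τ₁) − τ₂ e^(−t/τ₂))/(τ₁ − τ₂)].
At t = 17.7: e^(−t/τ₁) = 0.077918, e^(−t/τ₂) = 0.16302.
C₂ = 0.285·[1 − (6.9355·0.077918 − 9.7581·0.16302)/(-2.8226)] = 0.285·0.62787 = 0.17894 g/L.

0.179 g/L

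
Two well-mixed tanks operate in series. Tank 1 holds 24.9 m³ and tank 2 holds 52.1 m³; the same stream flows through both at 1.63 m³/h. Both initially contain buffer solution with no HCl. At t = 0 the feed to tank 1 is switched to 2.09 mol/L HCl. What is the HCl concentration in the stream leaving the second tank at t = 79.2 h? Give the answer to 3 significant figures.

Each tank obeys Vᵢ dCᵢ/dt = Q(Cᵢ₋₁ − Cᵢ), so τᵢ = Vᵢ/Q.
τ₁ = 24.9/1.63 = 15.276 h; τ₂ = 52.1/1.63 = 31.963 h.
Tank 1: C₁ = C_in(1 − e^(−t/τ₁)). Tank 2 (τ₁ ≠ τ₂): C₂ = C_in[1 − (τ₁ e^(−t/τ₁) − τ₂ e^(−t/τ₂))/(τ₁ − τ₂)].
At t = 79.2: e^(−t/τ₁) = 0.0056023, e^(−t/τ₂) = 0.083923.
C₂ = 2.09·[1 − (15.276·0.0056023 − 31.963·0.083923)/(-16.687)] = 2.09·0.84438 = 1.7648 mol/L.

1.76 mol/L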